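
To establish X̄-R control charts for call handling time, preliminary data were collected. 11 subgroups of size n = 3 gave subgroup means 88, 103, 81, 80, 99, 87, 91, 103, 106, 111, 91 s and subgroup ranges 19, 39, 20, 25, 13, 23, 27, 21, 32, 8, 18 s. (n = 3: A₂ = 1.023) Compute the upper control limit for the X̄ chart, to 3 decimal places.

117.330

X̄̄ = (88 + 103 + 81 + 80 + 99 + 87 + 91 + 103 + 106 + 111 + 91) / 11 = 1040.0000 / 11 = 94.5455
R̄ = (19 + 39 + 20 + 25 + 13 + 23 + 27 + 21 + 32 + 8 + 18) / 11 = 245.0000 / 11 = 22.2727
UCL = X̄̄ + A₂·R̄ = 94.5455 + 1.023 × 22.2727 = 117.3305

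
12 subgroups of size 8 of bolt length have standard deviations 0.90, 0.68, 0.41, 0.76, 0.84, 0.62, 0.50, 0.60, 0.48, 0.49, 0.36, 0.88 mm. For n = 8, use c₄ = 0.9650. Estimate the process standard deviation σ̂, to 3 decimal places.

0.649

s̄ = (0.90 + 0.68 + 0.41 + 0.76 + 0.84 + 0.62 + 0.50 + 0.60 + 0.48 + 0.49 + 0.36 + 0.88) / 12 = 0.6267
σ̂ = s̄ / c₄ = 0.6267 / 0.9650 = 0.6494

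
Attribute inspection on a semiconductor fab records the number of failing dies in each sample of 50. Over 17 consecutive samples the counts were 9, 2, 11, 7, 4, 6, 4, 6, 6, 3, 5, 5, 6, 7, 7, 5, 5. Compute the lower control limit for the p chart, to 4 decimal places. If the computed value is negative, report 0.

p̄ = Σdᵢ / (k·n) = 98 / (17 × 50) = 0.11529
LCL = p̄ − 3·√(p̄(1−p̄)/n) = 0.11529 − 3 × 0.04517 = -0.02021 → 0 (negative, so LCL = 0)

0.0000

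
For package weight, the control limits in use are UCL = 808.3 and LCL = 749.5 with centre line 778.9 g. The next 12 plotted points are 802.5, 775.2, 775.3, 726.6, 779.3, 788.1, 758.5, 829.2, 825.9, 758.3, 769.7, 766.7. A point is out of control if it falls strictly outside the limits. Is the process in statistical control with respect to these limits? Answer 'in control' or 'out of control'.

Compare each point to [749.5, 808.3]: sample 4 = 726.6 < LCL; sample 8 = 829.2 > UCL; sample 9 = 825.9 > UCL.

out of control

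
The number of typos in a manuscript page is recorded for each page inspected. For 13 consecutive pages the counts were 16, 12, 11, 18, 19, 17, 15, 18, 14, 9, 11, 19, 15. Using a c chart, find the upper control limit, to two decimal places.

c̄ = (16 + 12 + 11 + 18 + 19 + 17 + 15 + 18 + 14 + 9 + 11 + 19 + 15) / 13 = 194 / 13 = 14.9231
UCL = c̄ + 3√c̄ = 14.9231 + 3 × √14.9231 = 14.9231 + 3 × 3.8630 = 26.5122

26.51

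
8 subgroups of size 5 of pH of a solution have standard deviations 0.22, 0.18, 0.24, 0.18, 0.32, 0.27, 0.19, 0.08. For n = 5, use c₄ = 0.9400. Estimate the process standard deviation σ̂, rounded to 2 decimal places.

s̄ = (0.22 + 0.18 + 0.24 + 0.18 + 0.32 + 0.27 + 0.19 + 0.08) / 8 = 0.2100
σ̂ = s̄ / c₄ = 0.2100 / 0.9400 = 0.2234

0.22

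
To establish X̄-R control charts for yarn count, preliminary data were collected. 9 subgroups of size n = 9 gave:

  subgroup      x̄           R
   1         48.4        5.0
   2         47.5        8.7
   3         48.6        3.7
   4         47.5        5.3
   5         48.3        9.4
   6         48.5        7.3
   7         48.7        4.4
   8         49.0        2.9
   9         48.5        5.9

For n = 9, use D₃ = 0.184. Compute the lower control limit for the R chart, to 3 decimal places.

1.075

R̄ = (5.0 + 8.7 + 3.7 + 5.3 + 9.4 + 7.3 + 4.4 + 2.9 + 5.9) / 9 = 52.6000 / 9 = 5.8444
LCL_R = D₃·R̄ = 0.184 × 5.8444 = 1.0754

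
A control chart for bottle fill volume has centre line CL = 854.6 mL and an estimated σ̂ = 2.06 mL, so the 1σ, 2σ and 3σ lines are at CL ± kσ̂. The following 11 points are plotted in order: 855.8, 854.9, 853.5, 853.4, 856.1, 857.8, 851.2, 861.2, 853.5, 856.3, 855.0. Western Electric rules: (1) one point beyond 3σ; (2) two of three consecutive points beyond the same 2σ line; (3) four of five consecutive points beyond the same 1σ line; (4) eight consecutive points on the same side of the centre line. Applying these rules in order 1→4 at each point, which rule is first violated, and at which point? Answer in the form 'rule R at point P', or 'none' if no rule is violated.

Zone of each point (C = within 1σ̂, B = 1σ̂–2σ̂, A = 2σ̂–3σ̂, * = beyond 3σ̂; sign = side of CL): 1:+C, 2:+C, 3:-C, 4:-C, 5:+C, 6:+B, 7:-B, 8:+*, 9:-C, 10:+C, 11:+C
Rule 1 (one point beyond the 3σ limits) is satisfied at point 8.

rule 1 at point 8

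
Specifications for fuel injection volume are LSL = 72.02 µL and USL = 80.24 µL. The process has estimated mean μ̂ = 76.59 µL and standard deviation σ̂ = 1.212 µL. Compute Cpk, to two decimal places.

Cpu = (USL − μ̂) / (3σ̂) = (80.24 − 76.59) / (3 × 1.212) = 1.0039; Cpl = (μ̂ − LSL) / (3σ̂) = (76.59 − 72.02) / (3 × 1.212) = 1.2569; Cpk = min(Cpu, Cpl) = 1.0039

1.00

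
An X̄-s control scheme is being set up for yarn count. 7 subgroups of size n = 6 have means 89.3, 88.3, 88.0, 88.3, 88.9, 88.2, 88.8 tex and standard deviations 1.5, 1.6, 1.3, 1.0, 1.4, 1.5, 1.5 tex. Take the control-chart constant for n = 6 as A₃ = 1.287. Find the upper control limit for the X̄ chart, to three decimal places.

X̄̄ = (89.3 + 88.3 + 88.0 + 88.3 + 88.9 + 88.2 + 88.8) / 7 = 88.5429
s̄ = (1.5 + 1.6 + 1.3 + 1.0 + 1.4 + 1.5 + 1.5) / 7 = 1.4000
UCL = X̄̄ + A₃·s̄ = 88.5429 + 1.287 × 1.4000 = 90.3447

90.345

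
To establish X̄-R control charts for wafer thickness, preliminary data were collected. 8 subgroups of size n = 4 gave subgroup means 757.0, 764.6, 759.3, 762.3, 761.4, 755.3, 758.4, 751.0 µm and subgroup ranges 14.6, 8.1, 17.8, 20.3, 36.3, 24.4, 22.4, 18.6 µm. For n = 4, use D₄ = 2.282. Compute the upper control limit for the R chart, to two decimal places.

R̄ = (14.6 + 8.1 + 17.8 + 20.3 + 36.3 + 24.4 + 22.4 + 18.6) / 8 = 162.5000 / 8 = 20.3125
UCL_R = D₄·R̄ = 2.282 × 20.3125 = 46.3531

46.35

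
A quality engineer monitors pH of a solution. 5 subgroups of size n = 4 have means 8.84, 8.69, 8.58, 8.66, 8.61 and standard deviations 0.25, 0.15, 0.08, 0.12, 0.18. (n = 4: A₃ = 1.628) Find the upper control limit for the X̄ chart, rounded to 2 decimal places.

X̄̄ = (8.84 + 8.69 + 8.58 + 8.66 + 8.61) / 5 = 8.6760
s̄ = (0.25 + 0.15 + 0.08 + 0.12 + 0.18) / 5 = 0.1560
UCL = X̄̄ + A₃·s̄ = 8.6760 + 1.628 × 0.1560 = 8.9300

8.93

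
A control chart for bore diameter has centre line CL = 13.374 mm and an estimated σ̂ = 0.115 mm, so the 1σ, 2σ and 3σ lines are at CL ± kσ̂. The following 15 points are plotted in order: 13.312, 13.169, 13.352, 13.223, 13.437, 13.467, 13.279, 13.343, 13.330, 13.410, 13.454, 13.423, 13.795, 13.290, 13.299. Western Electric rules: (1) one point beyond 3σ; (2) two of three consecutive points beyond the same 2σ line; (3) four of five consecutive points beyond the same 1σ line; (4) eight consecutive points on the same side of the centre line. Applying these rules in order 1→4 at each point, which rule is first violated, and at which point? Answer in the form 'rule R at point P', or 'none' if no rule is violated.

Zone of each point (C = within 1σ̂, B = 1σ̂–2σ̂, A = 2σ̂–3σ̂, * = beyond 3σ̂; sign = side of CL): 1:-C, 2:-B, 3:-C, 4:-B, 5:+C, 6:+C, 7:-C, 8:-C, 9:-C, 10:+C, 11:+C, 12:+C, 13:+*, 14:-C, 15:-C
Rule 1 (one point beyond the 3σ limits) is satisfied at point 13.

rule 1 at point 13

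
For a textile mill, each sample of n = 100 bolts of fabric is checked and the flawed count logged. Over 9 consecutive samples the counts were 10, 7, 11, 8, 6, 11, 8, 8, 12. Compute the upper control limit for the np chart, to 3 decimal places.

17.585

p̄ = Σdᵢ / (k·n) = 81 / (9 × 100) = 0.09000
UCL = np̄ + 3·√(np̄(1−p̄)) = 9.0000 + 3 × √(9.0000×0.91000) = 9.0000 + 3 × 2.8618 = 17.5855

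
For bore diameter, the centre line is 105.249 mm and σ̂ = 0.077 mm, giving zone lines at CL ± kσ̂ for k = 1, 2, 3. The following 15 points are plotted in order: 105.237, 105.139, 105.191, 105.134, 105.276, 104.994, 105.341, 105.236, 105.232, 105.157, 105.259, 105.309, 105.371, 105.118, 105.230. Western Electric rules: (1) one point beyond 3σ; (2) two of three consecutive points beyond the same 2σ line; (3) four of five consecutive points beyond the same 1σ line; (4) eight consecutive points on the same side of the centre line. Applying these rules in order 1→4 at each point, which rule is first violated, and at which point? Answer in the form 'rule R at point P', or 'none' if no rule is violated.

Zone of each point (C = within 1σ̂, B = 1σ̂–2σ̂, A = 2σ̂–3σ̂, * = beyond 3σ̂; sign = side of CL): 1:-C, 2:-B, 3:-C, 4:-B, 5:+C, 6:-*, 7:+B, 8:-C, 9:-C, 10:-B, 11:+C, 12:+C, 13:+B, 14:-B, 15:-C
Rule 1 (one point beyond the 3σ limits) is satisfied at point 6.

rule 1 at point 6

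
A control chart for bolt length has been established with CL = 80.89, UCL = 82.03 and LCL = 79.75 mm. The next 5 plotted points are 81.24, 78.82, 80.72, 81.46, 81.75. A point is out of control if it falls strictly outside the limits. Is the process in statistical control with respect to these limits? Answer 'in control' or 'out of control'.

out of control

Compare each point to [79.75, 82.03]: sample 2 = 78.82 < LCL.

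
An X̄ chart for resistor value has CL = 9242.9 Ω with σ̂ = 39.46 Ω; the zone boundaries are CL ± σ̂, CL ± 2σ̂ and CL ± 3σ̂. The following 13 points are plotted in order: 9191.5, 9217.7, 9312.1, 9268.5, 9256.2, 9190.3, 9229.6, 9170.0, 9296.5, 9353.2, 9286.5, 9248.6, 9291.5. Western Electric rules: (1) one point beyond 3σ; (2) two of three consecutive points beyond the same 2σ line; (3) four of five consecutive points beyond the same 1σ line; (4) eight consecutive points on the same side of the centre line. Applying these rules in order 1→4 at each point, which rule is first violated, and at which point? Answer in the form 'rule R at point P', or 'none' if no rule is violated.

rule 3 at point 13

Zone of each point (C = within 1σ̂, B = 1σ̂–2σ̂, A = 2σ̂–3σ̂, * = beyond 3σ̂; sign = side of CL): 1:-B, 2:-C, 3:+B, 4:+C, 5:+C, 6:-B, 7:-C, 8:-B, 9:+B, 10:+A, 11:+B, 12:+C, 13:+B
Rule 3 (four of five consecutive points beyond the same 1σ limit) is satisfied at point 13.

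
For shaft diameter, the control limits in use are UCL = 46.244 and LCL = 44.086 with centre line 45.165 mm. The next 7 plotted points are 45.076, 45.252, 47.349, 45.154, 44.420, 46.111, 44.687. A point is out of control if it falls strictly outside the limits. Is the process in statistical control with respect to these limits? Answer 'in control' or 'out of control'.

out of control

Compare each point to [44.086, 46.244]: sample 3 = 47.349 > UCL.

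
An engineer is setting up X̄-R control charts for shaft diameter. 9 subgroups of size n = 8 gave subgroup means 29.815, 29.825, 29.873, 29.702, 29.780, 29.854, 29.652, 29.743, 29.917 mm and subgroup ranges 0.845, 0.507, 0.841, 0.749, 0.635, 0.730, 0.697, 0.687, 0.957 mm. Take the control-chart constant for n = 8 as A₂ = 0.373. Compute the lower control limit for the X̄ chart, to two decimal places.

X̄̄ = (29.815 + 29.825 + 29.873 + 29.702 + 29.780 + 29.854 + 29.652 + 29.743 + 29.917) / 9 = 268.1610 / 9 = 29.7957
R̄ = (0.845 + 0.507 + 0.841 + 0.749 + 0.635 + 0.730 + 0.697 + 0.687 + 0.957) / 9 = 6.6480 / 9 = 0.7387
LCL = X̄̄ − A₂·R̄ = 29.7957 − 0.373 × 0.7387 = 29.5201

29.52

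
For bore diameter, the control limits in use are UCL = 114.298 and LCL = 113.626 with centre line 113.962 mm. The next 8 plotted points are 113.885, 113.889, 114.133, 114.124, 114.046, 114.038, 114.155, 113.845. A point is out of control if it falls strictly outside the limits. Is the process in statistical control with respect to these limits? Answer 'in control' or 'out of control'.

All 8 points lie within [113.626, 114.298].

in control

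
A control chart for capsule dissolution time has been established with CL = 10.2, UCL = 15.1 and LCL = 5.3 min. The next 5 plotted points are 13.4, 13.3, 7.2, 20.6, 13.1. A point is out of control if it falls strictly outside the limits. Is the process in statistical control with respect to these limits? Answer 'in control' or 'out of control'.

out of control

Compare each point to [5.3, 15.1]: sample 4 = 20.6 > UCL.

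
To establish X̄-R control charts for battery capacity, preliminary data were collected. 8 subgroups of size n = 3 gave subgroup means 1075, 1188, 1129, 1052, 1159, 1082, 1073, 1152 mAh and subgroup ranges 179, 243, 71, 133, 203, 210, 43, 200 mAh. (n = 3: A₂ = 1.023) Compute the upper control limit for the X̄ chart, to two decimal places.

X̄̄ = (1075 + 1188 + 1129 + 1052 + 1159 + 1082 + 1073 + 1152) / 8 = 8910.0000 / 8 = 1113.7500
R̄ = (179 + 243 + 71 + 133 + 203 + 210 + 43 + 200) / 8 = 1282.0000 / 8 = 160.2500
UCL = X̄̄ + A₂·R̄ = 1113.7500 + 1.023 × 160.2500 = 1277.6858

1277.69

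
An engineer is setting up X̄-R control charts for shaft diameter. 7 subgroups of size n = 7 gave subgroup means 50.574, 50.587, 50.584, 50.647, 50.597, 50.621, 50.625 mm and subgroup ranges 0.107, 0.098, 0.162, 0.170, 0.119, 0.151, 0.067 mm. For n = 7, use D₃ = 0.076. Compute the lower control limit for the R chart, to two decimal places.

0.01

R̄ = (0.107 + 0.098 + 0.162 + 0.170 + 0.119 + 0.151 + 0.067) / 7 = 0.8740 / 7 = 0.1249
LCL_R = D₃·R̄ = 0.076 × 0.1249 = 0.0095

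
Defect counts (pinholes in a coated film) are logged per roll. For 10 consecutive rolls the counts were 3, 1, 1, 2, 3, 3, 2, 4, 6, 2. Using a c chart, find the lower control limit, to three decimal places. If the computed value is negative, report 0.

0.000

c̄ = (3 + 1 + 1 + 2 + 3 + 3 + 2 + 4 + 6 + 2) / 10 = 27 / 10 = 2.7000
LCL = c̄ − 3√c̄ = 2.7000 − 3 × 1.6432 = -2.2295 → 0 (cannot be negative)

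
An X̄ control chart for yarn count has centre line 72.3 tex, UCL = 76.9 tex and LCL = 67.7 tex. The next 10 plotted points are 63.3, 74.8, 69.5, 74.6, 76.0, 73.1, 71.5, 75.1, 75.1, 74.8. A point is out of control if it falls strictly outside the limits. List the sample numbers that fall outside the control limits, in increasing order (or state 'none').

Compare each point to [67.7, 76.9]: sample 1 = 63.3 < LCL.

1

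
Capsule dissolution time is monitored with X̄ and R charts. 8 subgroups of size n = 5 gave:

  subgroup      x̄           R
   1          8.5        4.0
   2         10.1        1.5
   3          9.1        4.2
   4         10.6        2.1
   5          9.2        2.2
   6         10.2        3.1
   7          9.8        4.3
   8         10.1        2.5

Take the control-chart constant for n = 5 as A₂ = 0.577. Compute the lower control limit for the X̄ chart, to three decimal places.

7.976

X̄̄ = (8.5 + 10.1 + 9.1 + 10.6 + 9.2 + 10.2 + 9.8 + 10.1) / 8 = 77.6000 / 8 = 9.7000
R̄ = (4.0 + 1.5 + 4.2 + 2.1 + 2.2 + 3.1 + 4.3 + 2.5) / 8 = 23.9000 / 8 = 2.9875
LCL = X̄̄ − A₂·R̄ = 9.7000 − 0.577 × 2.9875 = 7.9762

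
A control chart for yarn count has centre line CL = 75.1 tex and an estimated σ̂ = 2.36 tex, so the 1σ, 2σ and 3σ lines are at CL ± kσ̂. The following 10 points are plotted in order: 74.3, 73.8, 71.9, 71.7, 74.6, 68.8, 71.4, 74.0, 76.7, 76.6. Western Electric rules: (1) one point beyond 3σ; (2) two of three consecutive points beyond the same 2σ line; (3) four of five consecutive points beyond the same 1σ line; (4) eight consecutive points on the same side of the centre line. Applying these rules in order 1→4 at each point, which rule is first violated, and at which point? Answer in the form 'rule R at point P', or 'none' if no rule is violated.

rule 3 at point 7

Zone of each point (C = within 1σ̂, B = 1σ̂–2σ̂, A = 2σ̂–3σ̂, * = beyond 3σ̂; sign = side of CL): 1:-C, 2:-C, 3:-B, 4:-B, 5:-C, 6:-A, 7:-B, 8:-C, 9:+C, 10:+C
Rule 3 (four of five consecutive points beyond the same 1σ limit) is satisfied at point 7.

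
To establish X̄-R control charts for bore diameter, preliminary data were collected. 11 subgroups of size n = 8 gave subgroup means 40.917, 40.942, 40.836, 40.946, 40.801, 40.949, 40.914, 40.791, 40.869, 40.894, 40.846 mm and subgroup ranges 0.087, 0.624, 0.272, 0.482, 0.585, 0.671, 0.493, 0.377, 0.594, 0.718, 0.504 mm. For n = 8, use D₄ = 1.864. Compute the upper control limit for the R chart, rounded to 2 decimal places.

R̄ = (0.087 + 0.624 + 0.272 + 0.482 + 0.585 + 0.671 + 0.493 + 0.377 + 0.594 + 0.718 + 0.504) / 11 = 5.4070 / 11 = 0.4915
UCL_R = D₄·R̄ = 1.864 × 0.4915 = 0.9162

0.92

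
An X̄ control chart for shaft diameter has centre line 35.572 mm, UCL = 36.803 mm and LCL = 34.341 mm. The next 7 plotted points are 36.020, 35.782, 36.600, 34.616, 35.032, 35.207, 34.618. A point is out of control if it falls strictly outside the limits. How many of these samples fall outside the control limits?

All 7 points lie within [34.341, 36.803].

0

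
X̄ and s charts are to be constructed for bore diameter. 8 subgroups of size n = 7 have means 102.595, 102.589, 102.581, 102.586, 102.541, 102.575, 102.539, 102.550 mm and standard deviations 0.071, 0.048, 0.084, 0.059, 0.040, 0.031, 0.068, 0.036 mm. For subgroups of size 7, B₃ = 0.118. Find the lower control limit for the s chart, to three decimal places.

s̄ = (0.071 + 0.048 + 0.084 + 0.059 + 0.040 + 0.031 + 0.068 + 0.036) / 8 = 0.0546
LCL_s = B₃·s̄ = 0.118 × 0.0546 = 0.0064

0.006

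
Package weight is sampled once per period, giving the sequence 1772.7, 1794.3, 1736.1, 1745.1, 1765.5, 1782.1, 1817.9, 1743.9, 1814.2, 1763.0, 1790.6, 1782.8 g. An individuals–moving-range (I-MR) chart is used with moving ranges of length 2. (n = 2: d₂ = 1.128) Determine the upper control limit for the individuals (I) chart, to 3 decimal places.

1870.582

X̄ = (1772.7 + 1794.3 + 1736.1 + 1745.1 + 1765.5 + 1782.1 + 1817.9 + 1743.9 + 1814.2 + 1763.0 + 1790.6 + 1782.8) / 12 = 1775.6833
Moving ranges: 21.6, 58.2, 9.0, 20.4, 16.6, 35.8, 74.0, 70.3, 51.2, 27.6, 7.8; M̄R̄ = 392.5000 / 11 = 35.6818
UCL = X̄ + 3·M̄R̄/d₂ = 1775.6833 + 3 × 35.6818 / 1.128 = 1870.5818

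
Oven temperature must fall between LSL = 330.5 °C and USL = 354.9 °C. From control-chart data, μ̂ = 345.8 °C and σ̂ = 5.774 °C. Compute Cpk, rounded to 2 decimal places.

0.53

Cpu = (USL − μ̂) / (3σ̂) = (354.9 − 345.8) / (3 × 5.774) = 0.5253; Cpl = (μ̂ − LSL) / (3σ̂) = (345.8 − 330.5) / (3 × 5.774) = 0.8833; Cpk = min(Cpu, Cpl) = 0.5253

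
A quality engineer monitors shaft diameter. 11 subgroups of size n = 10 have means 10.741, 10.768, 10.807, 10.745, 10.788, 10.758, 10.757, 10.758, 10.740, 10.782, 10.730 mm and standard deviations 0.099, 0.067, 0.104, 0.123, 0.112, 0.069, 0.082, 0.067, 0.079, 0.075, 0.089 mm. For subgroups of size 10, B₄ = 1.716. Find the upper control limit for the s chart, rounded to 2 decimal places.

s̄ = (0.099 + 0.067 + 0.104 + 0.123 + 0.112 + 0.069 + 0.082 + 0.067 + 0.079 + 0.075 + 0.089) / 11 = 0.0878
UCL_s = B₄·s̄ = 1.716 × 0.0878 = 0.1507

0.15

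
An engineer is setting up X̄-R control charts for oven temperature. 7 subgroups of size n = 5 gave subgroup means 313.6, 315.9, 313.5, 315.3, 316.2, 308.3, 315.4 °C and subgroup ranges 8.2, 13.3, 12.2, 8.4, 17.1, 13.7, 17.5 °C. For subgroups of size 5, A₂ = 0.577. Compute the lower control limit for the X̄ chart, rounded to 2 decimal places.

306.58

X̄̄ = (313.6 + 315.9 + 313.5 + 315.3 + 316.2 + 308.3 + 315.4) / 7 = 2198.2000 / 7 = 314.0286
R̄ = (8.2 + 13.3 + 12.2 + 8.4 + 17.1 + 13.7 + 17.5) / 7 = 90.4000 / 7 = 12.9143
LCL = X̄̄ − A₂·R̄ = 314.0286 − 0.577 × 12.9143 = 306.5770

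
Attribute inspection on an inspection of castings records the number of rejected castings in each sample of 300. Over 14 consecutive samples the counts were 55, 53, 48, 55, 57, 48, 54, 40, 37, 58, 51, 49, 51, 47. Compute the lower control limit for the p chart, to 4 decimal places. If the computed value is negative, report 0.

p̄ = Σdᵢ / (k·n) = 703 / (14 × 300) = 0.16738
LCL = p̄ − 3·√(p̄(1−p̄)/n) = 0.16738 − 3 × 0.02155 = 0.10272

0.1027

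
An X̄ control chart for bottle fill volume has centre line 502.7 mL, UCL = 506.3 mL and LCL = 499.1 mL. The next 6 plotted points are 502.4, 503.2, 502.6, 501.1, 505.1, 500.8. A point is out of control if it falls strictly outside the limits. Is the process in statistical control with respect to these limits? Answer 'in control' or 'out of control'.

in control

All 6 points lie within [499.1, 506.3].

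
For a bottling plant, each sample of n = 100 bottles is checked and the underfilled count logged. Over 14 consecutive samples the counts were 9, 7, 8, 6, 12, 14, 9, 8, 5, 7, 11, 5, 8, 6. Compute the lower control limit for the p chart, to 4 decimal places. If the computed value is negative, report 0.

p̄ = Σdᵢ / (k·n) = 115 / (14 × 100) = 0.08214
LCL = p̄ − 3·√(p̄(1−p̄)/n) = 0.08214 − 3 × 0.02746 = -0.00023 → 0 (negative, so LCL = 0)

0.0000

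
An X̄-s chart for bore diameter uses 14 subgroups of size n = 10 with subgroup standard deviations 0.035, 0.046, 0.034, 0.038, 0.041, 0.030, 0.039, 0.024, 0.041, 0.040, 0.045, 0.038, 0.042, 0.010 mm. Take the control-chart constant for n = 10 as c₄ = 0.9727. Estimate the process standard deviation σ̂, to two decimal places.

s̄ = (0.035 + 0.046 + 0.034 + 0.038 + 0.041 + 0.030 + 0.039 + 0.024 + 0.041 + 0.040 + 0.045 + 0.038 + 0.042 + 0.010) / 14 = 0.0359
σ̂ = s̄ / c₄ = 0.0359 / 0.9727 = 0.0369

0.04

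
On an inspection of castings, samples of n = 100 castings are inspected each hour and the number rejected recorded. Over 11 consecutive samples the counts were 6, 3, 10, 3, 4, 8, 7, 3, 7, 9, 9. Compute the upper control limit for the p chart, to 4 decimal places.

0.1355

p̄ = Σdᵢ / (k·n) = 69 / (11 × 100) = 0.06273
UCL = p̄ + 3·√(p̄(1−p̄)/n) = 0.06273 + 3 × √(0.06273×0.93727/100) = 0.06273 + 3 × 0.02425 = 0.13547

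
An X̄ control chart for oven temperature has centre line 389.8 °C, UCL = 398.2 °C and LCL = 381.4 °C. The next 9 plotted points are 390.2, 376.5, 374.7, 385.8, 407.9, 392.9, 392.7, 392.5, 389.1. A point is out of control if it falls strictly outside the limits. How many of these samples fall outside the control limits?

Compare each point to [381.4, 398.2]: sample 2 = 376.5 < LCL; sample 3 = 374.7 < LCL; sample 5 = 407.9 > UCL.

3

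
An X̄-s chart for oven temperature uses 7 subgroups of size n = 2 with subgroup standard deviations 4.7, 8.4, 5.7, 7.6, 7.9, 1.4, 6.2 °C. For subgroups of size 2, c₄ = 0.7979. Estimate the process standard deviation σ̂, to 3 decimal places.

7.502

s̄ = (4.7 + 8.4 + 5.7 + 7.6 + 7.9 + 1.4 + 6.2) / 7 = 5.9857
σ̂ = s̄ / c₄ = 5.9857 / 0.7979 = 7.5018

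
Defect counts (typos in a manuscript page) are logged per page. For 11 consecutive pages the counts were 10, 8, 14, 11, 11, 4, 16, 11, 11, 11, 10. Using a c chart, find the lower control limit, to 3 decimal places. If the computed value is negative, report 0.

0.852

c̄ = (10 + 8 + 14 + 11 + 11 + 4 + 16 + 11 + 11 + 11 + 10) / 11 = 117 / 11 = 10.6364
LCL = c̄ − 3√c̄ = 10.6364 − 3 × 3.2613 = 0.8523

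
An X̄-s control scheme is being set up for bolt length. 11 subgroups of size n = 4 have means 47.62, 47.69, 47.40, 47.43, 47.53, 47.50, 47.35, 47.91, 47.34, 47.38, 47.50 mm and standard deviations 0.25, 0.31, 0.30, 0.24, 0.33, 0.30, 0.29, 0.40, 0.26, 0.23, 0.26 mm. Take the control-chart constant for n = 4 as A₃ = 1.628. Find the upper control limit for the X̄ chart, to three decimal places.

47.983

X̄̄ = (47.62 + 47.69 + 47.40 + 47.43 + 47.53 + 47.50 + 47.35 + 47.91 + 47.34 + 47.38 + 47.50) / 11 = 47.5136
s̄ = (0.25 + 0.31 + 0.30 + 0.24 + 0.33 + 0.30 + 0.29 + 0.40 + 0.26 + 0.23 + 0.26) / 11 = 0.2882
UCL = X̄̄ + A₃·s̄ = 47.5136 + 1.628 × 0.2882 = 47.9828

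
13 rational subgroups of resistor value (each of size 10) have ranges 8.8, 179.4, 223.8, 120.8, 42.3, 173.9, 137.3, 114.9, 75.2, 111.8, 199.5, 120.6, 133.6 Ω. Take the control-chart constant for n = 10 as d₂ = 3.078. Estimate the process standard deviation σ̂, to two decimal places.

R̄ = (8.8 + 179.4 + 223.8 + 120.8 + 42.3 + 173.9 + 137.3 + 114.9 + 75.2 + 111.8 + 199.5 + 120.6 + 133.6) / 13 = 126.3000
σ̂ = R̄ / d₂ = 126.3000 / 3.078 = 41.0331

41.03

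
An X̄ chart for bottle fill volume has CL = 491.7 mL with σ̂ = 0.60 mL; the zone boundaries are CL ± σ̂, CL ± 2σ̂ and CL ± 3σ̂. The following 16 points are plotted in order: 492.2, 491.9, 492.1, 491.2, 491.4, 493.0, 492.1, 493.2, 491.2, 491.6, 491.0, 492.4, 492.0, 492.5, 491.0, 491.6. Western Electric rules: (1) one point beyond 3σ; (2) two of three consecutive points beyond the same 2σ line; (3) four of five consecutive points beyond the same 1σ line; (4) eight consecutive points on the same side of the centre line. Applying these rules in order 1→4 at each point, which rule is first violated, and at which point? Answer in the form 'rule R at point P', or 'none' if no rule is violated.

rule 2 at point 8

Zone of each point (C = within 1σ̂, B = 1σ̂–2σ̂, A = 2σ̂–3σ̂, * = beyond 3σ̂; sign = side of CL): 1:+C, 2:+C, 3:+C, 4:-C, 5:-C, 6:+A, 7:+C, 8:+A, 9:-C, 10:-C, 11:-B, 12:+B, 13:+C, 14:+B, 15:-B, 16:-C
Rule 2 (two of three consecutive points beyond the same 2σ limit) is satisfied at point 8.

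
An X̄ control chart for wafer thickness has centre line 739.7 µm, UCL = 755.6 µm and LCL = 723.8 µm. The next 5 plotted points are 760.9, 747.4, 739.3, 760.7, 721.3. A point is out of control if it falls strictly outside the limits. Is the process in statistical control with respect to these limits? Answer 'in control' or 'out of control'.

out of control

Compare each point to [723.8, 755.6]: sample 1 = 760.9 > UCL; sample 4 = 760.7 > UCL; sample 5 = 721.3 < LCL.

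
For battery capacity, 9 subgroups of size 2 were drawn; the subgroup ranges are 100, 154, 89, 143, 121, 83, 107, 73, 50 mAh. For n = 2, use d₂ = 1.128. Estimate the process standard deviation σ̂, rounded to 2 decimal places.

90.62

R̄ = (100 + 154 + 89 + 143 + 121 + 83 + 107 + 73 + 50) / 9 = 102.2222
σ̂ = R̄ / d₂ = 102.2222 / 1.128 = 90.6225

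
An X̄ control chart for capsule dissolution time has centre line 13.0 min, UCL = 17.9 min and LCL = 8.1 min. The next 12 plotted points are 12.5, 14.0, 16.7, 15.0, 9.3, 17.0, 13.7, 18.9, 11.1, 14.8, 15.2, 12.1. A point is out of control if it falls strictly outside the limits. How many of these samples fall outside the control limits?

1

Compare each point to [8.1, 17.9]: sample 8 = 18.9 > UCL.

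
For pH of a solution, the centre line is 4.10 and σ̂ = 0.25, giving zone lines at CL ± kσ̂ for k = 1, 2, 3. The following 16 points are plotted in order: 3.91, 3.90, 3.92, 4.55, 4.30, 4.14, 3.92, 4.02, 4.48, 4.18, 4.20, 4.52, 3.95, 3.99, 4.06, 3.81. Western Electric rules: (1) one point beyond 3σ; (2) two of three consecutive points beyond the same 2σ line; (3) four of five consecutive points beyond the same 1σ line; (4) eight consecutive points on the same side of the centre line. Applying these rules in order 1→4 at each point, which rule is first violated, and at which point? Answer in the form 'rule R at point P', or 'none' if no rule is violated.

Zone of each point (C = within 1σ̂, B = 1σ̂–2σ̂, A = 2σ̂–3σ̂, * = beyond 3σ̂; sign = side of CL): 1:-C, 2:-C, 3:-C, 4:+B, 5:+C, 6:+C, 7:-C, 8:-C, 9:+B, 10:+C, 11:+C, 12:+B, 13:-C, 14:-C, 15:-C, 16:-B
No rule fires across all 16 points.

none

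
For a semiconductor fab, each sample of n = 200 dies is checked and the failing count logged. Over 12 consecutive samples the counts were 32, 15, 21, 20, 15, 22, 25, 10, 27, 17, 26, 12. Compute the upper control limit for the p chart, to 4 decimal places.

0.1647

p̄ = Σdᵢ / (k·n) = 242 / (12 × 200) = 0.10083
UCL = p̄ + 3·√(p̄(1−p̄)/n) = 0.10083 + 3 × √(0.10083×0.89917/200) = 0.10083 + 3 × 0.02129 = 0.16471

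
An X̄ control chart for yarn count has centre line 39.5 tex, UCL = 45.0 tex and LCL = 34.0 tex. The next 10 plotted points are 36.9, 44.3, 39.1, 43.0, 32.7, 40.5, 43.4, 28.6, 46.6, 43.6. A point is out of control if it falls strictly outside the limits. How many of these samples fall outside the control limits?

3

Compare each point to [34.0, 45.0]: sample 5 = 32.7 < LCL; sample 8 = 28.6 < LCL; sample 9 = 46.6 > UCL.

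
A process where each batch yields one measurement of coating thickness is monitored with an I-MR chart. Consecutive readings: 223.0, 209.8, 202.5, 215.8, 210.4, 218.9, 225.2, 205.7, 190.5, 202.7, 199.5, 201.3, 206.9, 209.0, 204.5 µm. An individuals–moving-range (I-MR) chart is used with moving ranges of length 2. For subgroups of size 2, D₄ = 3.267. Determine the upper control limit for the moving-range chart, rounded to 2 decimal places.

Moving ranges: 13.2, 7.3, 13.3, 5.4, 8.5, 6.3, 19.5, 15.2, 12.2, 3.2, 1.8, 5.6, 2.1, 4.5; M̄R̄ = 118.1000 / 14 = 8.4357
UCL_MR = D₄·M̄R̄ = 3.267 × 8.4357 = 27.5595

27.56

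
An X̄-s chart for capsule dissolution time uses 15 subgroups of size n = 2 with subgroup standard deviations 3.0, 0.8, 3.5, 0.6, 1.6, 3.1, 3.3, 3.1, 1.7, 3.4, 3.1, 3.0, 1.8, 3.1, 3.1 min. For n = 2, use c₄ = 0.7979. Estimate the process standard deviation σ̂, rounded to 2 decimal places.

3.19

s̄ = (3.0 + 0.8 + 3.5 + 0.6 + 1.6 + 3.1 + 3.3 + 3.1 + 1.7 + 3.4 + 3.1 + 3.0 + 1.8 + 3.1 + 3.1) / 15 = 2.5467
σ̂ = s̄ / c₄ = 2.5467 / 0.7979 = 3.1917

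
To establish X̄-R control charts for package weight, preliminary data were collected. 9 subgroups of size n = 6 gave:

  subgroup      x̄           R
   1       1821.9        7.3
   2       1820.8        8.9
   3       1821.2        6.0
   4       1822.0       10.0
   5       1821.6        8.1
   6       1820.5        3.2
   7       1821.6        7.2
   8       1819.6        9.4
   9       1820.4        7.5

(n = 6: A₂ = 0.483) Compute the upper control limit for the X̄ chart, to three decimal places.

X̄̄ = (1821.9 + 1820.8 + 1821.2 + 1822.0 + 1821.6 + 1820.5 + 1821.6 + 1819.6 + 1820.4) / 9 = 16389.6000 / 9 = 1821.0667
R̄ = (7.3 + 8.9 + 6.0 + 10.0 + 8.1 + 3.2 + 7.2 + 9.4 + 7.5) / 9 = 67.6000 / 9 = 7.5111
UCL = X̄̄ + A₂·R̄ = 1821.0667 + 0.483 × 7.5111 = 1824.6945

1824.695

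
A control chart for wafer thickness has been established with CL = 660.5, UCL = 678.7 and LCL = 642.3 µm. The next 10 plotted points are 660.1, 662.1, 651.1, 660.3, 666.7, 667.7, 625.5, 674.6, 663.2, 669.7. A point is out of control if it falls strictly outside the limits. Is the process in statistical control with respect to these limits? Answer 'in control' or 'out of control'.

out of control

Compare each point to [642.3, 678.7]: sample 7 = 625.5 < LCL.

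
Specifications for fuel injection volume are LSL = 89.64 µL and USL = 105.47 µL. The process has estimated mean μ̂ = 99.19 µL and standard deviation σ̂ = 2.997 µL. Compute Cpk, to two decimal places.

Cpu = (USL − μ̂) / (3σ̂) = (105.47 − 99.19) / (3 × 2.997) = 0.6985; Cpl = (μ̂ − LSL) / (3σ̂) = (99.19 − 89.64) / (3 × 2.997) = 1.0622; Cpk = min(Cpu, Cpl) = 0.6985

0.70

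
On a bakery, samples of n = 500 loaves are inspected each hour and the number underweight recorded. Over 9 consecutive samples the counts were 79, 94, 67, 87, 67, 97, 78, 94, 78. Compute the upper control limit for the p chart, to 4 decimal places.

p̄ = Σdᵢ / (k·n) = 741 / (9 × 500) = 0.16467
UCL = p̄ + 3·√(p̄(1−p̄)/n) = 0.16467 + 3 × √(0.16467×0.83533/500) = 0.16467 + 3 × 0.01659 = 0.21443

0.2144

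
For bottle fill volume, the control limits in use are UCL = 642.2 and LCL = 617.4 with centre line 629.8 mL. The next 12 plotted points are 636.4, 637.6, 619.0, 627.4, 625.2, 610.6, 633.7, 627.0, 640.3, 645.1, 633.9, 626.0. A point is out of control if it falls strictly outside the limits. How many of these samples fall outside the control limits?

2

Compare each point to [617.4, 642.2]: sample 6 = 610.6 < LCL; sample 10 = 645.1 > UCL.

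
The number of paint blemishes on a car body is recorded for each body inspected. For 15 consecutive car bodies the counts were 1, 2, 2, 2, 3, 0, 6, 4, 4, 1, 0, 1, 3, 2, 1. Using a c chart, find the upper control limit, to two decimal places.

6.52

c̄ = (1 + 2 + 2 + 2 + 3 + 0 + 6 + 4 + 4 + 1 + 0 + 1 + 3 + 2 + 1) / 15 = 32 / 15 = 2.1333
UCL = c̄ + 3√c̄ = 2.1333 + 3 × √2.1333 = 2.1333 + 3 × 1.4606 = 6.5151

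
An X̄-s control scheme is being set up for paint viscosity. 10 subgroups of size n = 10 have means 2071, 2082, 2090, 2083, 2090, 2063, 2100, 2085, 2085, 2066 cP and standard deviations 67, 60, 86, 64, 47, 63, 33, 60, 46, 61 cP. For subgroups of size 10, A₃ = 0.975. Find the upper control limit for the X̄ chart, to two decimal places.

2138.73

X̄̄ = (2071 + 2082 + 2090 + 2083 + 2090 + 2063 + 2100 + 2085 + 2085 + 2066) / 10 = 2081.5000
s̄ = (67 + 60 + 86 + 64 + 47 + 63 + 33 + 60 + 46 + 61) / 10 = 58.7000
UCL = X̄̄ + A₃·s̄ = 2081.5000 + 0.975 × 58.7000 = 2138.7325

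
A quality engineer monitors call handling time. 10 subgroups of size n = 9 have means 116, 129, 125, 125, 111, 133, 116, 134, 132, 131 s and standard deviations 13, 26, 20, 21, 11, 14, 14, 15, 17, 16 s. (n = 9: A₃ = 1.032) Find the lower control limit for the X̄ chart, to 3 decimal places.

X̄̄ = (116 + 129 + 125 + 125 + 111 + 133 + 116 + 134 + 132 + 131) / 10 = 125.2000
s̄ = (13 + 26 + 20 + 21 + 11 + 14 + 14 + 15 + 17 + 16) / 10 = 16.7000
LCL = X̄̄ − A₃·s̄ = 125.2000 − 1.032 × 16.7000 = 107.9656

107.966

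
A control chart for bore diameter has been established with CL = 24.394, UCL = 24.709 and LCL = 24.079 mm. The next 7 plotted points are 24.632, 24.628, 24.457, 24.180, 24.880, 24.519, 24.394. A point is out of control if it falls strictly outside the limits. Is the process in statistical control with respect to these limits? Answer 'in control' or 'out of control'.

out of control

Compare each point to [24.079, 24.709]: sample 5 = 24.880 > UCL.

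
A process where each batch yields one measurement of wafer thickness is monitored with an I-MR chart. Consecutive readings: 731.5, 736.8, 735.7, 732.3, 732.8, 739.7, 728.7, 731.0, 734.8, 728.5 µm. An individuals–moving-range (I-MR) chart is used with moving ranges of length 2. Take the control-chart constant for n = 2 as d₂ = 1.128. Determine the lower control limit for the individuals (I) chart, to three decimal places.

721.182

X̄ = (731.5 + 736.8 + 735.7 + 732.3 + 732.8 + 739.7 + 728.7 + 731.0 + 734.8 + 728.5) / 10 = 733.1800
Moving ranges: 5.3, 1.1, 3.4, 0.5, 6.9, 11.0, 2.3, 3.8, 6.3; M̄R̄ = 40.6000 / 9 = 4.5111
LCL = X̄ − 3·M̄R̄/d₂ = 733.1800 − 3 × 4.5111 / 1.128 = 721.1824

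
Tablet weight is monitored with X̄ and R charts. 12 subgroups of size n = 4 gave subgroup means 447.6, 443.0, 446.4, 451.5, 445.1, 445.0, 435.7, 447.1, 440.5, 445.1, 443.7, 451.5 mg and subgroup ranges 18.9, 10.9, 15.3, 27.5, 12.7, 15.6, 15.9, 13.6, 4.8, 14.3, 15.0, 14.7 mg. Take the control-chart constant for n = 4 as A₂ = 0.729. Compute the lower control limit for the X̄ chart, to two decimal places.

X̄̄ = (447.6 + 443.0 + 446.4 + 451.5 + 445.1 + 445.0 + 435.7 + 447.1 + 440.5 + 445.1 + 443.7 + 451.5) / 12 = 5342.2000 / 12 = 445.1833
R̄ = (18.9 + 10.9 + 15.3 + 27.5 + 12.7 + 15.6 + 15.9 + 13.6 + 4.8 + 14.3 + 15.0 + 14.7) / 12 = 179.2000 / 12 = 14.9333
LCL = X̄̄ − A₂·R̄ = 445.1833 − 0.729 × 14.9333 = 434.2969

434.30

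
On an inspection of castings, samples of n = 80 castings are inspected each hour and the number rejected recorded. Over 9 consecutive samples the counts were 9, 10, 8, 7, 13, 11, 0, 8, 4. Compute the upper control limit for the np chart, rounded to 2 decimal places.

p̄ = Σdᵢ / (k·n) = 70 / (9 × 80) = 0.09722
UCL = np̄ + 3·√(np̄(1−p̄)) = 7.7778 + 3 × √(7.7778×0.90278) = 7.7778 + 3 × 2.6498 = 15.7273

15.73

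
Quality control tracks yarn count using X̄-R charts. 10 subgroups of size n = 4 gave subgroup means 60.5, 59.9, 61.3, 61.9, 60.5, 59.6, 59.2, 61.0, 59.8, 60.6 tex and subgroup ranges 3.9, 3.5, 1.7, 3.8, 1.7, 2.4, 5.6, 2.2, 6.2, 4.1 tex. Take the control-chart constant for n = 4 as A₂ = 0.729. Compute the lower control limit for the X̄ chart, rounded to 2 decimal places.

57.87

X̄̄ = (60.5 + 59.9 + 61.3 + 61.9 + 60.5 + 59.6 + 59.2 + 61.0 + 59.8 + 60.6) / 10 = 604.3000 / 10 = 60.4300
R̄ = (3.9 + 3.5 + 1.7 + 3.8 + 1.7 + 2.4 + 5.6 + 2.2 + 6.2 + 4.1) / 10 = 35.1000 / 10 = 3.5100
LCL = X̄̄ − A₂·R̄ = 60.4300 − 0.729 × 3.5100 = 57.8712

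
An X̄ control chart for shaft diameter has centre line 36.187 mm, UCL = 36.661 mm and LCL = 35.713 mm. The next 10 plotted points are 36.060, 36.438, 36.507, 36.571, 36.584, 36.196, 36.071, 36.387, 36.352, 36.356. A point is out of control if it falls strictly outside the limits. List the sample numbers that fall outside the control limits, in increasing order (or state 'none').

none

All 10 points lie within [35.713, 36.661].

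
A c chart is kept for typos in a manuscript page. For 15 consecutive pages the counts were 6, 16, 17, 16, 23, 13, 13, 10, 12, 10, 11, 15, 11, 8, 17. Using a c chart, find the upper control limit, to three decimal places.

c̄ = (6 + 16 + 17 + 16 + 23 + 13 + 13 + 10 + 12 + 10 + 11 + 15 + 11 + 8 + 17) / 15 = 198 / 15 = 13.2000
UCL = c̄ + 3√c̄ = 13.2000 + 3 × √13.2000 = 13.2000 + 3 × 3.6332 = 24.0995

24.100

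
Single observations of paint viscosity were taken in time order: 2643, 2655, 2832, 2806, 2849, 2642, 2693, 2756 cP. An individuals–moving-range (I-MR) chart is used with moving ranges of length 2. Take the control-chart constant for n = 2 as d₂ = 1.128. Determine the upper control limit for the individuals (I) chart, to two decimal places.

2954.48

X̄ = (2643 + 2655 + 2832 + 2806 + 2849 + 2642 + 2693 + 2756) / 8 = 2734.5000
Moving ranges: 12, 177, 26, 43, 207, 51, 63; M̄R̄ = 579.0000 / 7 = 82.7143
UCL = X̄ + 3·M̄R̄/d₂ = 2734.5000 + 3 × 82.7143 / 1.128 = 2954.4848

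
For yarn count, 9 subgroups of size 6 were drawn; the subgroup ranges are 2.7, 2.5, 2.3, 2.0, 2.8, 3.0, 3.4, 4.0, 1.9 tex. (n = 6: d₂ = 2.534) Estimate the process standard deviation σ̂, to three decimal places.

1.079

R̄ = (2.7 + 2.5 + 2.3 + 2.0 + 2.8 + 3.0 + 3.4 + 4.0 + 1.9) / 9 = 2.7333
σ̂ = R̄ / d₂ = 2.7333 / 2.534 = 1.0787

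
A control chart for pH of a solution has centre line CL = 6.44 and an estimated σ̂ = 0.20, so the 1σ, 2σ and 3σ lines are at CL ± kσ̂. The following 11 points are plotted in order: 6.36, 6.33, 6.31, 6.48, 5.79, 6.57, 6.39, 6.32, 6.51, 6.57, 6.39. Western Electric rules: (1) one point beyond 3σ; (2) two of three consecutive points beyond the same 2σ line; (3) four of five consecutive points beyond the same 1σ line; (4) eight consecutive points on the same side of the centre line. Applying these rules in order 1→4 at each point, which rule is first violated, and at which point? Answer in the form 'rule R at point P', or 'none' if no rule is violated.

Zone of each point (C = within 1σ̂, B = 1σ̂–2σ̂, A = 2σ̂–3σ̂, * = beyond 3σ̂; sign = side of CL): 1:-C, 2:-C, 3:-C, 4:+C, 5:-*, 6:+C, 7:-C, 8:-C, 9:+C, 10:+C, 11:-C
Rule 1 (one point beyond the 3σ limits) is satisfied at point 5.

rule 1 at point 5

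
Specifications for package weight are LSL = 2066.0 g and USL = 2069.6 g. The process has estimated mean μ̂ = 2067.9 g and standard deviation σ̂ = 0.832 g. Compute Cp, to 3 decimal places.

0.721

Cp = (USL − LSL) / (6σ̂) = (2069.6 − 2066.0) / (6 × 0.832) = 3.6000 / 4.9920 = 0.7212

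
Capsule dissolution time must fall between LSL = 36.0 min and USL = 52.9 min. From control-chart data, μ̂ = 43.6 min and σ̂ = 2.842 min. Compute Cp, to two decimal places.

Cp = (USL − LSL) / (6σ̂) = (52.9 − 36.0) / (6 × 2.842) = 16.9000 / 17.0520 = 0.9911

0.99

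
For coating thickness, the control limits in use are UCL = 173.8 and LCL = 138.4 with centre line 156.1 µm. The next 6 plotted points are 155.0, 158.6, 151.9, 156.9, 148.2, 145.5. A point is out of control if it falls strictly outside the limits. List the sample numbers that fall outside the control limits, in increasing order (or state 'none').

none

All 6 points lie within [138.4, 173.8].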